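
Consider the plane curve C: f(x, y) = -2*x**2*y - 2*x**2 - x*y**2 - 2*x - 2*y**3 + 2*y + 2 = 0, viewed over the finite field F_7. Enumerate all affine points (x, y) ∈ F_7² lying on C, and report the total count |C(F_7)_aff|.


Affine F_7-points: {(0, 5), (3, 5), (3, 6), (4, 4), (5, 3)}; count = 5.

For each of the 49 pairs (x, y) ∈ F_7², evaluate f(x, y) mod 7. Record the zeros.
  x = 0: [0↦2, 1↦2, 2↦4, 3↦3, 4↦1, 5↦0, 6↦2]  zeros at y ∈ {5}
  x = 1: [0↦5, 1↦2, 2↦6, 3↦5, 4↦1, 5↦3, 6↦6]  zeros at y ∈ ∅
  x = 2: [0↦4, 1↦1, 2↦3, 3↦5, 4↦2, 5↦3, 6↦3]  zeros at y ∈ ∅
  x = 3: [0↦6, 1↦6, 2↦2, 3↦3, 4↦4, 5↦0, 6↦0]  zeros at y ∈ {5, 6}
  x = 4: [0↦4, 1↦3, 2↦3, 3↦6, 4↦0, 5↦1, 6↦4]  zeros at y ∈ {4}
  x = 5: [0↦5, 1↦6, 2↦6, 3↦0, 4↦4, 5↦6, 6↦1]  zeros at y ∈ {3}
  x = 6: [0↦2, 1↦1, 2↦4, 3↦6, 4↦2, 5↦1, 6↦5]  zeros at y ∈ ∅
Collecting zeros: affine points = {(0, 5), (3, 5), (3, 6), (4, 4), (5, 3)}.
Total count |C(F_7)_aff| = 5.


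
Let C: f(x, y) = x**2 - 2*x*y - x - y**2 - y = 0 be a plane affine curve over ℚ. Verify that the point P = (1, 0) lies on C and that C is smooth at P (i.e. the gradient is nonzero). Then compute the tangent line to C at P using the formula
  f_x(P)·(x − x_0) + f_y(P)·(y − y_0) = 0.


Tangent line at P: x - 3*y - 1 = 0.

Step 1: f(1, 0) = 0, so P lies on C.
Step 2: partial derivatives
  f_x(x, y) = 2*x - 2*y - 1, f_y(x, y) = -2*x - 2*y - 1.
  f_x(P) = 1, f_y(P) = -3 (gradient nonzero, so P is smooth).
Step 3: tangent line at P: 1·(x − 1) + -3·(y − 0) = 0.
Expanding: x - 3*y - 1 = 0.


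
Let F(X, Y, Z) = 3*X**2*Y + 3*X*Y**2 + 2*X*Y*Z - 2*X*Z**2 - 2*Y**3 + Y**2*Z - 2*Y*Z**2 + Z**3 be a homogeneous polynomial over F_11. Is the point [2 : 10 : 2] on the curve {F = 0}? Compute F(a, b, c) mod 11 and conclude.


F(2,10,2) ≡ 1 (mod 11); P is NOT on the curve.

Evaluate F(2, 10, 2) term-by-term (mod 11).
  3*X**2*Y ↦ 3·4·10·1 = 120
  3*X*Y**2 ↦ 3·2·100·1 = 600
  2*X*Y*Z ↦ 2·2·10·2 = 80
  -2*X*Z**2 ↦ -2·2·1·4 = -16
  -2*Y**3 ↦ -2·1·1000·1 = -2000
  Y**2*Z ↦ 1·1·100·2 = 200
  -2*Y*Z**2 ↦ -2·1·10·4 = -80
  Z**3 ↦ 1·1·1·8 = 8
Sum: F(2, 10, 2) = (120) + (600) + (80) + (-16) + (-2000) + (200) + (-80) + (8) = -1088.
Reducing mod 11: -1088 ≡ 1 (mod 11).
Since F(a, b, c) ≡ 1 ≠ 0 (mod 11), P does NOT lie on the curve.


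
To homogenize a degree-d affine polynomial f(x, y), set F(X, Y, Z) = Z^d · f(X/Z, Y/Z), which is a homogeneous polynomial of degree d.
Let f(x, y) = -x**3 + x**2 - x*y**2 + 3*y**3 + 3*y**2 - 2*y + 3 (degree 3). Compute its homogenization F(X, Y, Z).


F(X, Y, Z) = -X**3 + X**2*Z - X*Y**2 + 3*Y**3 + 3*Y**2*Z - 2*Y*Z**2 + 3*Z**3

deg(f) = 3.
Substitute x = X/Z, y = Y/Z into f, then multiply by Z^3.
  monomial -1·x^3·y^0 ↦ -1·X^3·Y^0·Z^0.
  monomial 1·x^2·y^0 ↦ 1·X^2·Y^0·Z^1.
  monomial -1·x^1·y^2 ↦ -1·X^1·Y^2·Z^0.
  monomial 3·x^0·y^3 ↦ 3·X^0·Y^3·Z^0.
  monomial 3·x^0·y^2 ↦ 3·X^0·Y^2·Z^1.
  monomial -2·x^0·y^1 ↦ -2·X^0·Y^1·Z^2.
  monomial 3·x^0·y^0 ↦ 3·X^0·Y^0·Z^3.
Collecting: F(X, Y, Z) = -X**3 + X**2*Z - X*Y**2 + 3*Y**3 + 3*Y**2*Z - 2*Y*Z**2 + 3*Z**3.


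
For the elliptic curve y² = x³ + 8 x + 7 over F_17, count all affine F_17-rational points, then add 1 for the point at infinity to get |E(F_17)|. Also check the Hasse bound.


Affine points = {(1, 4), (1, 13), (4, 1), (4, 16), (5, 6), (5, 11), (6, 4), (6, 13), (7, 7), (7, 10), (9, 3), (9, 14), (10, 4), (10, 13), (11, 7), (11, 10), (13, 8), (13, 9), (15, 0), (16, 7), (16, 10)}; affine count = 21; |E(F_17)| = 22.

Discriminant check: Δ ∝ 4a³ + 27b² = 4·8³ + 27·7² = 4·512 + 27·49 ≡ 5 (mod 17). Nonzero ⇒ E is nonsingular.
For each x ∈ F_17, compute rhs = x³ + 8·x + 7 mod 17, then count y ∈ F_17 with y² ≡ rhs.
  x = 0: rhs = 7, matching y values: none (0 points).
  x = 1: rhs = 16, matching y values: 4, 13 (2 points).
  x = 2: rhs = 14, matching y values: none (0 points).
  x = 3: rhs = 7, matching y values: none (0 points).
  x = 4: rhs = 1, matching y values: 1, 16 (2 points).
  x = 5: rhs = 2, matching y values: 6, 11 (2 points).
  x = 6: rhs = 16, matching y values: 4, 13 (2 points).
  x = 7: rhs = 15, matching y values: 7, 10 (2 points).
  x = 8: rhs = 5, matching y values: none (0 points).
  x = 9: rhs = 9, matching y values: 3, 14 (2 points).
  x = 10: rhs = 16, matching y values: 4, 13 (2 points).
  x = 11: rhs = 15, matching y values: 7, 10 (2 points).
  x = 12: rhs = 12, matching y values: none (0 points).
  x = 13: rhs = 13, matching y values: 8, 9 (2 points).
  x = 14: rhs = 7, matching y values: none (0 points).
  x = 15: rhs = 0, matching y values: 0 (1 points).
  x = 16: rhs = 15, matching y values: 7, 10 (2 points).
Total affine count: 21.
Full point count |E(F_17)| = 21 + 1 = 22.
Hasse bound: |22 − (17+1)| = |4| = 4 ≤ 2√17 ≈ 8.2462 ✓.


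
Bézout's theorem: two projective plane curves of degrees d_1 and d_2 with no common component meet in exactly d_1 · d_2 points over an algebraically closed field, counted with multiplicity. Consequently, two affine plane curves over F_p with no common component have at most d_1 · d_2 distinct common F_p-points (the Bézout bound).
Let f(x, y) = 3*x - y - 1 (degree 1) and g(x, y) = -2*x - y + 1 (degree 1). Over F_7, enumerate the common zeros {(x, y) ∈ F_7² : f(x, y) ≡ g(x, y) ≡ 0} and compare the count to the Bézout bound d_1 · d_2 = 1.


Common zeros: {(6, 3)}; count = 1; Bézout bound = 1.

deg(f) = 1, deg(g) = 1, so Bézout bound = 1.
Scan x ∈ F_7. For each x, list the y ∈ F_7 with f(x, y) ≡ 0 and those with g(x, y) ≡ 0 (mod 7); the common zeros in that column are the intersection.
  x = 0: f ≡ 0 at y ∈ {6}; g ≡ 0 at y ∈ {1}; common: ∅.
  x = 1: f ≡ 0 at y ∈ {2}; g ≡ 0 at y ∈ {6}; common: ∅.
  x = 2: f ≡ 0 at y ∈ {5}; g ≡ 0 at y ∈ {4}; common: ∅.
  x = 3: f ≡ 0 at y ∈ {1}; g ≡ 0 at y ∈ {2}; common: ∅.
  x = 4: f ≡ 0 at y ∈ {4}; g ≡ 0 at y ∈ {0}; common: ∅.
  x = 5: f ≡ 0 at y ∈ {0}; g ≡ 0 at y ∈ {5}; common: ∅.
  x = 6: f ≡ 0 at y ∈ {3}; g ≡ 0 at y ∈ {3}; common: {3}.
Collecting: common zeros = {(6, 3)}, so the count is 1.
Comparison with the Bézout bound: 1 ≤ 1 = deg(f)·deg(g), as expected for curves with no common component (the bound is attained).


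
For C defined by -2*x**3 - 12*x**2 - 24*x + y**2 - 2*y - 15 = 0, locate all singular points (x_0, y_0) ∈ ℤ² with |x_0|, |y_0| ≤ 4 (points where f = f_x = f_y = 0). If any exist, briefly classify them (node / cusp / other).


Singular points: {(-2, 1)}; classification: cusp.

Compute partial derivatives:
  f_x = -6*x**2 - 24*x - 24.
  f_y = 2*y - 2.
Scan x_0 ∈ {−4, ..., 4}. For each x_0, f_y(x_0, y) is a polynomial in y; find its integer roots y ∈ {−4, ..., 4}, then test f_x and f at those candidates.
  x = -4: f_y(-4, y) = 2*y - 2; vanishes at y ∈ {1}. (-4, 1): f_x = -24 ≠ 0.
  x = -3: f_y(-3, y) = 2*y - 2; vanishes at y ∈ {1}. (-3, 1): f_x = -6 ≠ 0.
  x = -2: f_y(-2, y) = 2*y - 2; vanishes at y ∈ {1}. (-2, 1): f_x = 0, f = 0 — SINGULAR.
  x = -1: f_y(-1, y) = 2*y - 2; vanishes at y ∈ {1}. (-1, 1): f_x = -6 ≠ 0.
  x = 0: f_y(0, y) = 2*y - 2; vanishes at y ∈ {1}. (0, 1): f_x = -24 ≠ 0.
  x = 1: f_y(1, y) = 2*y - 2; vanishes at y ∈ {1}. (1, 1): f_x = -54 ≠ 0.
  x = 2: f_y(2, y) = 2*y - 2; vanishes at y ∈ {1}. (2, 1): f_x = -96 ≠ 0.
  x = 3: f_y(3, y) = 2*y - 2; vanishes at y ∈ {1}. (3, 1): f_x = -150 ≠ 0.
  x = 4: f_y(4, y) = 2*y - 2; vanishes at y ∈ {1}. (4, 1): f_x = -216 ≠ 0.
Only singular point on the grid: (-2, 1).
Classify: substitute x = -2 + u, y = 1 + v and expand: f = -2*u**3 + v**2.
No constant or linear terms (consistent with a singular point). Quadratic part: v**2. Cubic part: -2*u**3.
The quadratic part v**2 is a perfect square, so there is a single (double) tangent line v = 0, i.e. y = 1. Restricting the cubic part to that line (v = 0) leaves -2*u**3 ≠ 0, so f is not divisible by v and the branch is v² ≈ 2*u**3 to lowest order — this is a cusp.
Classification: cusp.


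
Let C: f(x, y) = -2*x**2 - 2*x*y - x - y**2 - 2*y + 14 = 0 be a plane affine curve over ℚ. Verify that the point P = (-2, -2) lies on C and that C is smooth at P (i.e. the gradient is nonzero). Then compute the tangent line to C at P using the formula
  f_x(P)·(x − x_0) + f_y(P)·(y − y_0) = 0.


Tangent line at P: 11*x + 6*y + 34 = 0.

Step 1: f(-2, -2) = 0, so P lies on C.
Step 2: partial derivatives
  f_x(x, y) = -4*x - 2*y - 1, f_y(x, y) = -2*x - 2*y - 2.
  f_x(P) = 11, f_y(P) = 6 (gradient nonzero, so P is smooth).
Step 3: tangent line at P: 11·(x − -2) + 6·(y − -2) = 0.
Expanding: 11*x + 6*y + 34 = 0.


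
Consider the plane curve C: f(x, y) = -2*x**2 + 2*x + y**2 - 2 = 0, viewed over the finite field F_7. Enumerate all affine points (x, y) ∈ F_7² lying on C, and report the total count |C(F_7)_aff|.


Affine F_7-points: {(0, 3), (0, 4), (1, 3), (1, 4), (3, 0), (5, 0)}; count = 6.

For each of the 49 pairs (x, y) ∈ F_7², evaluate f(x, y) mod 7. Record the zeros.
  x = 0: [0↦5, 1↦6, 2↦2, 3↦0, 4↦0, 5↦2, 6↦6]  zeros at y ∈ {3, 4}
  x = 1: [0↦5, 1↦6, 2↦2, 3↦0, 4↦0, 5↦2, 6↦6]  zeros at y ∈ {3, 4}
  x = 2: [0↦1, 1↦2, 2↦5, 3↦3, 4↦3, 5↦5, 6↦2]  zeros at y ∈ ∅
  x = 3: [0↦0, 1↦1, 2↦4, 3↦2, 4↦2, 5↦4, 6↦1]  zeros at y ∈ {0}
  x = 4: [0↦2, 1↦3, 2↦6, 3↦4, 4↦4, 5↦6, 6↦3]  zeros at y ∈ ∅
  x = 5: [0↦0, 1↦1, 2↦4, 3↦2, 4↦2, 5↦4, 6↦1]  zeros at y ∈ {0}
  x = 6: [0↦1, 1↦2, 2↦5, 3↦3, 4↦3, 5↦5, 6↦2]  zeros at y ∈ ∅
Collecting zeros: affine points = {(0, 3), (0, 4), (1, 3), (1, 4), (3, 0), (5, 0)}.
Total count |C(F_7)_aff| = 6.


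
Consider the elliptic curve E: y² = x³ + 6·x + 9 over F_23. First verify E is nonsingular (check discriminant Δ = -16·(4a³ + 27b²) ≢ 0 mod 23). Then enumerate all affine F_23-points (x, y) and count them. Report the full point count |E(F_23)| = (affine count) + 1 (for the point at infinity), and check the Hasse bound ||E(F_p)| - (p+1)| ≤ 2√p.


Affine points = {(0, 3), (0, 20), (1, 4), (1, 19), (2, 11), (2, 12), (3, 10), (3, 13), (5, 7), (5, 16), (6, 10), (6, 13), (7, 7), (7, 16), (11, 7), (11, 16), (14, 10), (14, 13), (15, 1), (15, 22), (19, 6), (19, 17), (21, 9), (21, 14), (22, 5), (22, 18)}; affine count = 26; |E(F_23)| = 27.

Discriminant check: Δ ∝ 4a³ + 27b² = 4·6³ + 27·9² = 4·216 + 27·81 ≡ 15 (mod 23). Nonzero ⇒ E is nonsingular.
For each x ∈ F_23, compute rhs = x³ + 6·x + 9 mod 23, then count y ∈ F_23 with y² ≡ rhs.
  x = 0: rhs = 9, matching y values: 3, 20 (2 points).
  x = 1: rhs = 16, matching y values: 4, 19 (2 points).
  x = 2: rhs = 6, matching y values: 11, 12 (2 points).
  x = 3: rhs = 8, matching y values: 10, 13 (2 points).
  x = 4: rhs = 5, matching y values: none (0 points).
  x = 5: rhs = 3, matching y values: 7, 16 (2 points).
  x = 6: rhs = 8, matching y values: 10, 13 (2 points).
  x = 7: rhs = 3, matching y values: 7, 16 (2 points).
  x = 8: rhs = 17, matching y values: none (0 points).
  x = 9: rhs = 10, matching y values: none (0 points).
  x = 10: rhs = 11, matching y values: none (0 points).
  x = 11: rhs = 3, matching y values: 7, 16 (2 points).
  x = 12: rhs = 15, matching y values: none (0 points).
  x = 13: rhs = 7, matching y values: none (0 points).
  x = 14: rhs = 8, matching y values: 10, 13 (2 points).
  x = 15: rhs = 1, matching y values: 1, 22 (2 points).
  x = 16: rhs = 15, matching y values: none (0 points).
  x = 17: rhs = 10, matching y values: none (0 points).
  x = 18: rhs = 15, matching y values: none (0 points).
  x = 19: rhs = 13, matching y values: 6, 17 (2 points).
  x = 20: rhs = 10, matching y values: none (0 points).
  x = 21: rhs = 12, matching y values: 9, 14 (2 points).
  x = 22: rhs = 2, matching y values: 5, 18 (2 points).
Total affine count: 26.
Full point count |E(F_23)| = 26 + 1 = 27.
Hasse bound: |27 − (23+1)| = |3| = 3 ≤ 2√23 ≈ 9.5917 ✓.


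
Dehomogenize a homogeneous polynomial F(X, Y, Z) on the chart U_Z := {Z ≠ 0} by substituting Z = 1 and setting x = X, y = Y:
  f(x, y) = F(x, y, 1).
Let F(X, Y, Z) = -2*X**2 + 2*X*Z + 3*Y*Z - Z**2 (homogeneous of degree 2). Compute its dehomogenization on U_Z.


f(x, y) = -2*x**2 + 2*x + 3*y - 1

On U_Z we set Z = 1. Each monomial c·X^i·Y^j·Z^k in F becomes c·x^i·y^j·1^k = c·x^i·y^j.
Substituting Z = 1: F(X, Y, 1) = -2*x**2 + 2*x + 3*y - 1.
Note: deg(f) ≤ deg(F) = 2; strict inequality happens when F is divisible by Z (lost terms).


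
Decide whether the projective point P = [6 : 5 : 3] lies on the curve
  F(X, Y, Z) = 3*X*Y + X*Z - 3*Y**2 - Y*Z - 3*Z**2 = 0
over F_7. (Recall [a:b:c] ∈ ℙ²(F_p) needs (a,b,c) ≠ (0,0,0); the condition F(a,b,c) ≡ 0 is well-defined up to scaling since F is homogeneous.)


F(6,5,3) ≡ 5 (mod 7); P is NOT on the curve.

Evaluate F(6, 5, 3) term-by-term (mod 7).
  3*X*Y ↦ 3·6·5·1 = 90
  X*Z ↦ 1·6·1·3 = 18
  -3*Y**2 ↦ -3·1·25·1 = -75
  -Y*Z ↦ -1·1·5·3 = -15
  -3*Z**2 ↦ -3·1·1·9 = -27
Sum: F(6, 5, 3) = (90) + (18) + (-75) + (-15) + (-27) = -9.
Reducing mod 7: -9 ≡ 5 (mod 7).
Since F(a, b, c) ≡ 5 ≠ 0 (mod 7), P does NOT lie on the curve.


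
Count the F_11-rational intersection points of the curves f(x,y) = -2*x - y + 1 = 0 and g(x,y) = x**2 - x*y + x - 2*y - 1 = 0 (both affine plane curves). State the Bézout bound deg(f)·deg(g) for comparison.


Common zeros: ∅; count = 0; Bézout bound = 2.

deg(f) = 1, deg(g) = 2, so Bézout bound = 2.
Scan x ∈ F_11. For each x, list the y ∈ F_11 with f(x, y) ≡ 0 and those with g(x, y) ≡ 0 (mod 11); the common zeros in that column are the intersection.
  x = 0: f ≡ 0 at y ∈ {1}; g ≡ 0 at y ∈ {5}; common: ∅.
  x = 1: f ≡ 0 at y ∈ {10}; g ≡ 0 at y ∈ {4}; common: ∅.
  x = 2: f ≡ 0 at y ∈ {8}; g ≡ 0 at y ∈ {4}; common: ∅.
  x = 3: f ≡ 0 at y ∈ {6}; g ≡ 0 at y ∈ {0}; common: ∅.
  x = 4: f ≡ 0 at y ∈ {4}; g ≡ 0 at y ∈ {5}; common: ∅.
  x = 5: f ≡ 0 at y ∈ {2}; g ≡ 0 at y ∈ {1}; common: ∅.
  x = 6: f ≡ 0 at y ∈ {0}; g ≡ 0 at y ∈ {1}; common: ∅.
  x = 7: f ≡ 0 at y ∈ {9}; g ≡ 0 at y ∈ {0}; common: ∅.
  x = 8: f ≡ 0 at y ∈ {7}; g ≡ 0 at y ∈ {6}; common: ∅.
  x = 9: f ≡ 0 at y ∈ {5}; g ≡ 0 at y ∈ ∅; common: ∅.
  x = 10: f ≡ 0 at y ∈ {3}; g ≡ 0 at y ∈ {10}; common: ∅.
Collecting: common zeros = ∅, so the count is 0.
Comparison with the Bézout bound: 0 ≤ 2 = deg(f)·deg(g), as expected for curves with no common component (the affine F_11-count falls short of the bound because intersections may lie at infinity, over extension fields, or carry multiplicity).


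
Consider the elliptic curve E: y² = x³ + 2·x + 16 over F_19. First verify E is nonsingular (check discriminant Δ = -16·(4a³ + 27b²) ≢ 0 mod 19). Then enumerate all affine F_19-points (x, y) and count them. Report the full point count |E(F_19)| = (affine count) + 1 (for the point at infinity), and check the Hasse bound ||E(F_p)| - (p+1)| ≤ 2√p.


Affine points = {(0, 4), (0, 15), (1, 0), (2, 3), (2, 16), (3, 7), (3, 12), (6, 4), (6, 15), (11, 1), (11, 18), (12, 1), (12, 18), (13, 4), (13, 15), (15, 1), (15, 18), (17, 2), (17, 17)}; affine count = 19; |E(F_19)| = 20.

Discriminant check: Δ ∝ 4a³ + 27b² = 4·2³ + 27·16² = 4·8 + 27·256 ≡ 9 (mod 19). Nonzero ⇒ E is nonsingular.
For each x ∈ F_19, compute rhs = x³ + 2·x + 16 mod 19, then count y ∈ F_19 with y² ≡ rhs.
  x = 0: rhs = 16, matching y values: 4, 15 (2 points).
  x = 1: rhs = 0, matching y values: 0 (1 points).
  x = 2: rhs = 9, matching y values: 3, 16 (2 points).
  x = 3: rhs = 11, matching y values: 7, 12 (2 points).
  x = 4: rhs = 12, matching y values: none (0 points).
  x = 5: rhs = 18, matching y values: none (0 points).
  x = 6: rhs = 16, matching y values: 4, 15 (2 points).
  x = 7: rhs = 12, matching y values: none (0 points).
  x = 8: rhs = 12, matching y values: none (0 points).
  x = 9: rhs = 3, matching y values: none (0 points).
  x = 10: rhs = 10, matching y values: none (0 points).
  x = 11: rhs = 1, matching y values: 1, 18 (2 points).
  x = 12: rhs = 1, matching y values: 1, 18 (2 points).
  x = 13: rhs = 16, matching y values: 4, 15 (2 points).
  x = 14: rhs = 14, matching y values: none (0 points).
  x = 15: rhs = 1, matching y values: 1, 18 (2 points).
  x = 16: rhs = 2, matching y values: none (0 points).
  x = 17: rhs = 4, matching y values: 2, 17 (2 points).
  x = 18: rhs = 13, matching y values: none (0 points).
Total affine count: 19.
Full point count |E(F_19)| = 19 + 1 = 20.
Hasse bound: |20 − (19+1)| = |0| = 0 ≤ 2√19 ≈ 8.7178 ✓.


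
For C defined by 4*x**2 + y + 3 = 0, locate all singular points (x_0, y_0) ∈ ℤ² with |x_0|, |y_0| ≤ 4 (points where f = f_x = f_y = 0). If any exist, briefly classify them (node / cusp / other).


No singular points in the scanned grid; C is smooth there.

Compute partial derivatives:
  f_x = 8*x.
  f_y = 1.
f_y = 1 is a nonzero constant, so f_y never vanishes: no point (x, y) can satisfy f = f_x = f_y = 0. In particular no (x, y) ∈ {−4, ..., 4}² is singular; the curve is smooth.


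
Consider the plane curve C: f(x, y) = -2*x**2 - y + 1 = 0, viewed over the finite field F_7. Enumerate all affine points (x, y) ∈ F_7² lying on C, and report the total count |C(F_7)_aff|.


Affine F_7-points: {(0, 1), (1, 6), (2, 0), (3, 4), (4, 4), (5, 0), (6, 6)}; count = 7.

For each of the 49 pairs (x, y) ∈ F_7², evaluate f(x, y) mod 7. Record the zeros.
  x = 0: [0↦1, 1↦0, 2↦6, 3↦5, 4↦4, 5↦3, 6↦2]  zeros at y ∈ {1}
  x = 1: [0↦6, 1↦5, 2↦4, 3↦3, 4↦2, 5↦1, 6↦0]  zeros at y ∈ {6}
  x = 2: [0↦0, 1↦6, 2↦5, 3↦4, 4↦3, 5↦2, 6↦1]  zeros at y ∈ {0}
  x = 3: [0↦4, 1↦3, 2↦2, 3↦1, 4↦0, 5↦6, 6↦5]  zeros at y ∈ {4}
  x = 4: [0↦4, 1↦3, 2↦2, 3↦1, 4↦0, 5↦6, 6↦5]  zeros at y ∈ {4}
  x = 5: [0↦0, 1↦6, 2↦5, 3↦4, 4↦3, 5↦2, 6↦1]  zeros at y ∈ {0}
  x = 6: [0↦6, 1↦5, 2↦4, 3↦3, 4↦2, 5↦1, 6↦0]  zeros at y ∈ {6}
Collecting zeros: affine points = {(0, 1), (1, 6), (2, 0), (3, 4), (4, 4), (5, 0), (6, 6)}.
Total count |C(F_7)_aff| = 7.


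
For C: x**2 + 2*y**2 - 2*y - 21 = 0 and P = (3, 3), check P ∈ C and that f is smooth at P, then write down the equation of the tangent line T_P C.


Tangent line at P: 6*x + 10*y - 48 = 0.

Step 1: f(3, 3) = 0, so P lies on C.
Step 2: partial derivatives
  f_x(x, y) = 2*x, f_y(x, y) = 4*y - 2.
  f_x(P) = 6, f_y(P) = 10 (gradient nonzero, so P is smooth).
Step 3: tangent line at P: 6·(x − 3) + 10·(y − 3) = 0.
Expanding: 6*x + 10*y - 48 = 0.


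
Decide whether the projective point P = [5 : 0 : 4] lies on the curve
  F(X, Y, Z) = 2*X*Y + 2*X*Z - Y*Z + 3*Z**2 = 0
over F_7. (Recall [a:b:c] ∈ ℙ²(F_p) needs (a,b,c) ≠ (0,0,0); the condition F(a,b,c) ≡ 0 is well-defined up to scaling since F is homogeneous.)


F(5,0,4) ≡ 4 (mod 7); P is NOT on the curve.

Evaluate F(5, 0, 4) term-by-term (mod 7).
  2*X*Y ↦ 2·5·0·1 = 0
  2*X*Z ↦ 2·5·1·4 = 40
  -Y*Z ↦ -1·1·0·4 = 0
  3*Z**2 ↦ 3·1·1·16 = 48
Sum: F(5, 0, 4) = (0) + (40) + (0) + (48) = 88.
Reducing mod 7: 88 ≡ 4 (mod 7).
Since F(a, b, c) ≡ 4 ≠ 0 (mod 7), P does NOT lie on the curve.


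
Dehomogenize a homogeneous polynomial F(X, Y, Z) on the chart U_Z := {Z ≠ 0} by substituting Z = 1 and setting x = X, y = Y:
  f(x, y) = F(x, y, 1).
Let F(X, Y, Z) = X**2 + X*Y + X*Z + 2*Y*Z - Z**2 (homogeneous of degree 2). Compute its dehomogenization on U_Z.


f(x, y) = x**2 + x*y + x + 2*y - 1

On U_Z we set Z = 1. Each monomial c·X^i·Y^j·Z^k in F becomes c·x^i·y^j·1^k = c·x^i·y^j.
Substituting Z = 1: F(X, Y, 1) = x**2 + x*y + x + 2*y - 1.
Note: deg(f) ≤ deg(F) = 2; strict inequality happens when F is divisible by Z (lost terms).


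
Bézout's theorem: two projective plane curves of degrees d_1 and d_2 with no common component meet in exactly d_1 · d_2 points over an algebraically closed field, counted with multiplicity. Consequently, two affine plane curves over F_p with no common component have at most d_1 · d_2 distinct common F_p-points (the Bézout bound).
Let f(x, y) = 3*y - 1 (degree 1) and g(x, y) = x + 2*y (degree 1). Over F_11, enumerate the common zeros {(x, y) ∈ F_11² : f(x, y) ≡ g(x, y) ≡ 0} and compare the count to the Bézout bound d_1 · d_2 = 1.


Common zeros: {(3, 4)}; count = 1; Bézout bound = 1.

deg(f) = 1, deg(g) = 1, so Bézout bound = 1.
Scan x ∈ F_11. For each x, list the y ∈ F_11 with f(x, y) ≡ 0 and those with g(x, y) ≡ 0 (mod 11); the common zeros in that column are the intersection.
  x = 0: f ≡ 0 at y ∈ {4}; g ≡ 0 at y ∈ {0}; common: ∅.
  x = 1: f ≡ 0 at y ∈ {4}; g ≡ 0 at y ∈ {5}; common: ∅.
  x = 2: f ≡ 0 at y ∈ {4}; g ≡ 0 at y ∈ {10}; common: ∅.
  x = 3: f ≡ 0 at y ∈ {4}; g ≡ 0 at y ∈ {4}; common: {4}.
  x = 4: f ≡ 0 at y ∈ {4}; g ≡ 0 at y ∈ {9}; common: ∅.
  x = 5: f ≡ 0 at y ∈ {4}; g ≡ 0 at y ∈ {3}; common: ∅.
  x = 6: f ≡ 0 at y ∈ {4}; g ≡ 0 at y ∈ {8}; common: ∅.
  x = 7: f ≡ 0 at y ∈ {4}; g ≡ 0 at y ∈ {2}; common: ∅.
  x = 8: f ≡ 0 at y ∈ {4}; g ≡ 0 at y ∈ {7}; common: ∅.
  x = 9: f ≡ 0 at y ∈ {4}; g ≡ 0 at y ∈ {1}; common: ∅.
  x = 10: f ≡ 0 at y ∈ {4}; g ≡ 0 at y ∈ {6}; common: ∅.
Collecting: common zeros = {(3, 4)}, so the count is 1.
Comparison with the Bézout bound: 1 ≤ 1 = deg(f)·deg(g), as expected for curves with no common component (the bound is attained).


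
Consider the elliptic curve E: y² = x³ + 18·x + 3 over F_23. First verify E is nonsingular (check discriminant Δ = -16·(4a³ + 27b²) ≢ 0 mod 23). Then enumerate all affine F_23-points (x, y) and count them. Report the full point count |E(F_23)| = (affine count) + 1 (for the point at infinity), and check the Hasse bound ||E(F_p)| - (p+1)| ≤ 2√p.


Affine points = {(0, 7), (0, 16), (2, 1), (2, 22), (4, 1), (4, 22), (7, 9), (7, 14), (14, 3), (14, 20), (17, 1), (17, 22), (18, 8), (18, 15)}; affine count = 14; |E(F_23)| = 15.

Discriminant check: Δ ∝ 4a³ + 27b² = 4·18³ + 27·3² = 4·5832 + 27·9 ≡ 19 (mod 23). Nonzero ⇒ E is nonsingular.
For each x ∈ F_23, compute rhs = x³ + 18·x + 3 mod 23, then count y ∈ F_23 with y² ≡ rhs.
  x = 0: rhs = 3, matching y values: 7, 16 (2 points).
  x = 1: rhs = 22, matching y values: none (0 points).
  x = 2: rhs = 1, matching y values: 1, 22 (2 points).
  x = 3: rhs = 15, matching y values: none (0 points).
  x = 4: rhs = 1, matching y values: 1, 22 (2 points).
  x = 5: rhs = 11, matching y values: none (0 points).
  x = 6: rhs = 5, matching y values: none (0 points).
  x = 7: rhs = 12, matching y values: 9, 14 (2 points).
  x = 8: rhs = 15, matching y values: none (0 points).
  x = 9: rhs = 20, matching y values: none (0 points).
  x = 10: rhs = 10, matching y values: none (0 points).
  x = 11: rhs = 14, matching y values: none (0 points).
  x = 12: rhs = 15, matching y values: none (0 points).
  x = 13: rhs = 19, matching y values: none (0 points).
  x = 14: rhs = 9, matching y values: 3, 20 (2 points).
  x = 15: rhs = 14, matching y values: none (0 points).
  x = 16: rhs = 17, matching y values: none (0 points).
  x = 17: rhs = 1, matching y values: 1, 22 (2 points).
  x = 18: rhs = 18, matching y values: 8, 15 (2 points).
  x = 19: rhs = 5, matching y values: none (0 points).
  x = 20: rhs = 14, matching y values: none (0 points).
  x = 21: rhs = 5, matching y values: none (0 points).
  x = 22: rhs = 7, matching y values: none (0 points).
Total affine count: 14.
Full point count |E(F_23)| = 14 + 1 = 15.
Hasse bound: |15 − (23+1)| = |-9| = 9 ≤ 2√23 ≈ 9.5917 ✓.


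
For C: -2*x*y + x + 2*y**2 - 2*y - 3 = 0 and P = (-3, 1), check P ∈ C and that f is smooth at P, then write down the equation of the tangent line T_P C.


Tangent line at P: -x + 8*y - 11 = 0.

Step 1: f(-3, 1) = 0, so P lies on C.
Step 2: partial derivatives
  f_x(x, y) = 1 - 2*y, f_y(x, y) = -2*x + 4*y - 2.
  f_x(P) = -1, f_y(P) = 8 (gradient nonzero, so P is smooth).
Step 3: tangent line at P: -1·(x − -3) + 8·(y − 1) = 0.
Expanding: -x + 8*y - 11 = 0.


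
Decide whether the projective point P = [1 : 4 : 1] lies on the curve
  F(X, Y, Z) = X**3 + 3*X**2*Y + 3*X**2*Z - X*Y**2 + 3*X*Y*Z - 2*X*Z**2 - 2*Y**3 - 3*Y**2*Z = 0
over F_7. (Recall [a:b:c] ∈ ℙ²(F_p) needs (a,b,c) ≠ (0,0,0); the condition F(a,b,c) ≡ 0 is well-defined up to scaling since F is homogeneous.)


F(1,4,1) ≡ 2 (mod 7); P is NOT on the curve.

Evaluate F(1, 4, 1) term-by-term (mod 7).
  X**3 ↦ 1·1·1·1 = 1
  3*X**2*Y ↦ 3·1·4·1 = 12
  3*X**2*Z ↦ 3·1·1·1 = 3
  -X*Y**2 ↦ -1·1·16·1 = -16
  3*X*Y*Z ↦ 3·1·4·1 = 12
  -2*X*Z**2 ↦ -2·1·1·1 = -2
  -2*Y**3 ↦ -2·1·64·1 = -128
  -3*Y**2*Z ↦ -3·1·16·1 = -48
Sum: F(1, 4, 1) = (1) + (12) + (3) + (-16) + (12) + (-2) + (-128) + (-48) = -166.
Reducing mod 7: -166 ≡ 2 (mod 7).
Since F(a, b, c) ≡ 2 ≠ 0 (mod 7), P does NOT lie on the curve.


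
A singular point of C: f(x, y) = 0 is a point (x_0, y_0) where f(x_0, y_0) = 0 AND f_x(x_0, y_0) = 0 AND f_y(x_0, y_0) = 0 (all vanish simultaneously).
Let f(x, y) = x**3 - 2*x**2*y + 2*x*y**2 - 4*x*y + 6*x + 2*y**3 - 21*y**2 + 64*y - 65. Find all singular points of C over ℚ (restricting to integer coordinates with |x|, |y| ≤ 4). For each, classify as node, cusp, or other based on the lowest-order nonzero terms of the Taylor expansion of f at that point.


Singular points: {(2, 3)}; classification: cusp.

Compute partial derivatives:
  f_x = 3*x**2 - 4*x*y + 2*y**2 - 4*y + 6.
  f_y = -2*x**2 + 4*x*y - 4*x + 6*y**2 - 42*y + 64.
Scan x_0 ∈ {−4, ..., 4}. For each x_0, f_y(x_0, y) is a polynomial in y; find its integer roots y ∈ {−4, ..., 4}, then test f_x and f at those candidates.
  x = -4: f_y(-4, y) = 6*y**2 - 58*y + 48; no integer root y with |y| ≤ 4.
  x = -3: f_y(-3, y) = 6*y**2 - 54*y + 58; no integer root y with |y| ≤ 4.
  x = -2: f_y(-2, y) = 6*y**2 - 50*y + 64; no integer root y with |y| ≤ 4.
  x = -1: f_y(-1, y) = 6*y**2 - 46*y + 66; no integer root y with |y| ≤ 4.
  x = 0: f_y(0, y) = 6*y**2 - 42*y + 64; no integer root y with |y| ≤ 4.
  x = 1: f_y(1, y) = 6*y**2 - 38*y + 58; no integer root y with |y| ≤ 4.
  x = 2: f_y(2, y) = 6*y**2 - 34*y + 48; vanishes at y ∈ {3}. (2, 3): f_x = 0, f = 0 — SINGULAR.
  x = 3: f_y(3, y) = 6*y**2 - 30*y + 34; no integer root y with |y| ≤ 4.
  x = 4: f_y(4, y) = 6*y**2 - 26*y + 16; no integer root y with |y| ≤ 4.
Only singular point on the grid: (2, 3).
Classify: substitute x = 2 + u, y = 3 + v and expand: f = u**3 - 2*u**2*v + 2*u*v**2 + 2*v**3 + v**2.
No constant or linear terms (consistent with a singular point). Quadratic part: v**2. Cubic part: u**3 - 2*u**2*v + 2*u*v**2 + 2*v**3.
The quadratic part v**2 is a perfect square, so there is a single (double) tangent line v = 0, i.e. y = 3. Restricting the cubic part to that line (v = 0) leaves u**3 ≠ 0, so f is not divisible by v and the branch is v² ≈ -u**3 to lowest order — this is a cusp.
Classification: cusp.


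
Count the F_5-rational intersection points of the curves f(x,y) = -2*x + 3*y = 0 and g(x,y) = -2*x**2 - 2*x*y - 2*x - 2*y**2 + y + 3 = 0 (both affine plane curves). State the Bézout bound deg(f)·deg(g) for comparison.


Common zeros: ∅; count = 0; Bézout bound = 2.

deg(f) = 1, deg(g) = 2, so Bézout bound = 2.
Scan x ∈ F_5. For each x, list the y ∈ F_5 with f(x, y) ≡ 0 and those with g(x, y) ≡ 0 (mod 5); the common zeros in that column are the intersection.
  x = 0: f ≡ 0 at y ∈ {0}; g ≡ 0 at y ∈ {4}; common: ∅.
  x = 1: f ≡ 0 at y ∈ {4}; g ≡ 0 at y ∈ ∅; common: ∅.
  x = 2: f ≡ 0 at y ∈ {3}; g ≡ 0 at y ∈ ∅; common: ∅.
  x = 3: f ≡ 0 at y ∈ {2}; g ≡ 0 at y ∈ ∅; common: ∅.
  x = 4: f ≡ 0 at y ∈ {1}; g ≡ 0 at y ∈ ∅; common: ∅.
Collecting: common zeros = ∅, so the count is 0.
Comparison with the Bézout bound: 0 ≤ 2 = deg(f)·deg(g), as expected for curves with no common component (the affine F_5-count falls short of the bound because intersections may lie at infinity, over extension fields, or carry multiplicity).


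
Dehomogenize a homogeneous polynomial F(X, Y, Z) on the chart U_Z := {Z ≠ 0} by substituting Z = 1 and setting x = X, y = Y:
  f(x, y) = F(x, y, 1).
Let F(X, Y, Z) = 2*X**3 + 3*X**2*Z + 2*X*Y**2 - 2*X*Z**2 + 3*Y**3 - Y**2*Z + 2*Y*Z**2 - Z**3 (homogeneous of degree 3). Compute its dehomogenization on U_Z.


f(x, y) = 2*x**3 + 3*x**2 + 2*x*y**2 - 2*x + 3*y**3 - y**2 + 2*y - 1

On U_Z we set Z = 1. Each monomial c·X^i·Y^j·Z^k in F becomes c·x^i·y^j·1^k = c·x^i·y^j.
Substituting Z = 1: F(X, Y, 1) = 2*x**3 + 3*x**2 + 2*x*y**2 - 2*x + 3*y**3 - y**2 + 2*y - 1.
Note: deg(f) ≤ deg(F) = 3; strict inequality happens when F is divisible by Z (lost terms).


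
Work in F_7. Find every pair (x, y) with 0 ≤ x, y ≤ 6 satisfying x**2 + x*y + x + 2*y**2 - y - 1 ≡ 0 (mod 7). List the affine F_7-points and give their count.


Affine F_7-points: {(0, 1), (0, 3), (3, 3), (4, 4), (4, 5), (5, 1), (5, 4)}; count = 7.

For each of the 49 pairs (x, y) ∈ F_7², evaluate f(x, y) mod 7. Record the zeros.
  x = 0: [0↦6, 1↦0, 2↦5, 3↦0, 4↦6, 5↦2, 6↦2]  zeros at y ∈ {1, 3}
  x = 1: [0↦1, 1↦3, 2↦2, 3↦5, 4↦5, 5↦2, 6↦3]  zeros at y ∈ ∅
  x = 2: [0↦5, 1↦1, 2↦1, 3↦5, 4↦6, 5↦4, 6↦6]  zeros at y ∈ ∅
  x = 3: [0↦4, 1↦1, 2↦2, 3↦0, 4↦2, 5↦1, 6↦4]  zeros at y ∈ {3}
  x = 4: [0↦5, 1↦3, 2↦5, 3↦4, 4↦0, 5↦0, 6↦4]  zeros at y ∈ {4, 5}
  x = 5: [0↦1, 1↦0, 2↦3, 3↦3, 4↦0, 5↦1, 6↦6]  zeros at y ∈ {1, 4}
  x = 6: [0↦6, 1↦6, 2↦3, 3↦4, 4↦2, 5↦4, 6↦3]  zeros at y ∈ ∅
Collecting zeros: affine points = {(0, 1), (0, 3), (3, 3), (4, 4), (4, 5), (5, 1), (5, 4)}.
Total count |C(F_7)_aff| = 7.


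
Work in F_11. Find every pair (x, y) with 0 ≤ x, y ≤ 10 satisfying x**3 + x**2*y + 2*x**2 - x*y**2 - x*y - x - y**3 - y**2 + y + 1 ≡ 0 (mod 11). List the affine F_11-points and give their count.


Affine F_11-points: {(0, 1), (0, 10), (1, 2), (3, 2), (3, 6), (3, 10), (4, 9), (5, 7), (6, 3), (6, 4), (6, 8), (7, 10), (9, 7), (10, 7)}; count = 14.

For each of the 121 pairs (x, y) ∈ F_11², evaluate f(x, y) mod 11. Record the zeros.
  x = 0: [0↦1, 1↦0, 2↦2, 3↦1, 4↦2, 5↦10, 6↦8, 7↦1, 8↦5, 9↦3, 10↦0]  zeros at y ∈ {1, 10}
  x = 1: [0↦3, 1↦1, 2↦0, 3↦5, 4↦10, 5↦9, 6↦7, 7↦9, 8↦9, 9↦1, 10↦1]  zeros at y ∈ {2}
  x = 2: [0↦4, 1↦3, 2↦1, 3↦3, 4↦3, 5↦6, 6↦6, 7↦8, 8↦6, 9↦5, 10↦10]  zeros at y ∈ ∅
  x = 3: [0↦10, 1↦1, 2↦0, 3↦1, 4↦9, 5↦7, 6↦0, 7↦4, 8↦2, 9↦10, 10↦0]  zeros at y ∈ {2, 6, 10}
  x = 4: [0↦5, 1↦1, 2↦3, 3↦5, 4↦1, 5↦7, 6↦6, 7↦3, 8↦3, 9↦0, 10↦10]  zeros at y ∈ {9}
  x = 5: [0↦6, 1↦9, 2↦5, 3↦10, 4↦7, 5↦1, 6↦8, 7↦0, 8↦4, 9↦3, 10↦2]  zeros at y ∈ {7}
  x = 6: [0↦8, 1↦9, 2↦1, 3↦0, 4↦0, 5↦6, 6↦1, 7↦1, 8↦0, 9↦3, 10↦4]  zeros at y ∈ {3, 4, 8}
  x = 7: [0↦6, 1↦7, 2↦8, 3↦3, 4↦8, 5↦6, 6↦2, 7↦1, 8↦8, 9↦6, 10↦0]  zeros at y ∈ {10}
  x = 8: [0↦6, 1↦9, 2↦10, 3↦3, 4↦4, 5↦7, 6↦6, 7↦6, 8↦1, 9↦7, 10↦7]  zeros at y ∈ ∅
  x = 9: [0↦3, 1↦10, 2↦2, 3↦6, 4↦5, 5↦4, 6↦8, 7↦0, 8↦7, 9↦1, 10↦9]  zeros at y ∈ {7}
  x = 10: [0↦3, 1↦5, 2↦1, 3↦7, 4↦6, 5↦3, 6↦3, 7↦0, 8↦10, 9↦5, 10↦1]  zeros at y ∈ {7}
Collecting zeros: affine points = {(0, 1), (0, 10), (1, 2), (3, 2), (3, 6), (3, 10), (4, 9), (5, 7), (6, 3), (6, 4), (6, 8), (7, 10), (9, 7), (10, 7)}.
Total count |C(F_11)_aff| = 14.


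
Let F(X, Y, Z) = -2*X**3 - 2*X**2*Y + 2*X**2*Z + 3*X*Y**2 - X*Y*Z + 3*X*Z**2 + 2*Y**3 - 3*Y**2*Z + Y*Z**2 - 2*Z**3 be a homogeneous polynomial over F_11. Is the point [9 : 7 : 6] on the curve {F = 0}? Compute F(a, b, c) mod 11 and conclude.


F(9,7,6) ≡ 9 (mod 11); P is NOT on the curve.

Evaluate F(9, 7, 6) term-by-term (mod 11).
  -2*X**3 ↦ -2·729·1·1 = -1458
  -2*X**2*Y ↦ -2·81·7·1 = -1134
  2*X**2*Z ↦ 2·81·1·6 = 972
  3*X*Y**2 ↦ 3·9·49·1 = 1323
  -X*Y*Z ↦ -1·9·7·6 = -378
  3*X*Z**2 ↦ 3·9·1·36 = 972
  2*Y**3 ↦ 2·1·343·1 = 686
  -3*Y**2*Z ↦ -3·1·49·6 = -882
  Y*Z**2 ↦ 1·1·7·36 = 252
  -2*Z**3 ↦ -2·1·1·216 = -432
Sum: F(9, 7, 6) = (-1458) + (-1134) + (972) + (1323) + (-378) + (972) + (686) + (-882) + (252) + (-432) = -79.
Reducing mod 11: -79 ≡ 9 (mod 11).
Since F(a, b, c) ≡ 9 ≠ 0 (mod 11), P does NOT lie on the curve.


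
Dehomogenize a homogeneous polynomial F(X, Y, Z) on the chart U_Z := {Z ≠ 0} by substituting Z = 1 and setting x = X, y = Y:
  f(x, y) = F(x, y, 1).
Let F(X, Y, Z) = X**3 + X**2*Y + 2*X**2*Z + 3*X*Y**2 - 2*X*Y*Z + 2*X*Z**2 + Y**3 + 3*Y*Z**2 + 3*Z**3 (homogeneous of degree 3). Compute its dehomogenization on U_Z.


f(x, y) = x**3 + x**2*y + 2*x**2 + 3*x*y**2 - 2*x*y + 2*x + y**3 + 3*y + 3

On U_Z we set Z = 1. Each monomial c·X^i·Y^j·Z^k in F becomes c·x^i·y^j·1^k = c·x^i·y^j.
Substituting Z = 1: F(X, Y, 1) = x**3 + x**2*y + 2*x**2 + 3*x*y**2 - 2*x*y + 2*x + y**3 + 3*y + 3.
Note: deg(f) ≤ deg(F) = 3; strict inequality happens when F is divisible by Z (lost terms).


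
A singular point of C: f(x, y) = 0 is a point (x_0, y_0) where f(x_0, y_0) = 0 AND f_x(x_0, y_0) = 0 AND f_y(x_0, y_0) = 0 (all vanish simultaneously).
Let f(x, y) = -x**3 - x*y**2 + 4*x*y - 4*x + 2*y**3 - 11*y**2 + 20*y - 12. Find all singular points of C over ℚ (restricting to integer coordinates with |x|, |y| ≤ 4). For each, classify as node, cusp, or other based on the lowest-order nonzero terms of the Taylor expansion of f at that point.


Singular points: {(0, 2)}; classification: cusp.

Compute partial derivatives:
  f_x = -3*x**2 - y**2 + 4*y - 4.
  f_y = -2*x*y + 4*x + 6*y**2 - 22*y + 20.
Scan x_0 ∈ {−4, ..., 4}. For each x_0, f_y(x_0, y) is a polynomial in y; find its integer roots y ∈ {−4, ..., 4}, then test f_x and f at those candidates.
  x = -4: f_y(-4, y) = 6*y**2 - 14*y + 4; vanishes at y ∈ {2}. (-4, 2): f_x = -48 ≠ 0.
  x = -3: f_y(-3, y) = 6*y**2 - 16*y + 8; vanishes at y ∈ {2}. (-3, 2): f_x = -27 ≠ 0.
  x = -2: f_y(-2, y) = 6*y**2 - 18*y + 12; vanishes at y ∈ {1, 2}. (-2, 1): f_x = -13 ≠ 0; (-2, 2): f_x = -12 ≠ 0.
  x = -1: f_y(-1, y) = 6*y**2 - 20*y + 16; vanishes at y ∈ {2}. (-1, 2): f_x = -3 ≠ 0.
  x = 0: f_y(0, y) = 6*y**2 - 22*y + 20; vanishes at y ∈ {2}. (0, 2): f_x = 0, f = 0 — SINGULAR.
  x = 1: f_y(1, y) = 6*y**2 - 24*y + 24; vanishes at y ∈ {2}. (1, 2): f_x = -3 ≠ 0.
  x = 2: f_y(2, y) = 6*y**2 - 26*y + 28; vanishes at y ∈ {2}. (2, 2): f_x = -12 ≠ 0.
  x = 3: f_y(3, y) = 6*y**2 - 28*y + 32; vanishes at y ∈ {2}. (3, 2): f_x = -27 ≠ 0.
  x = 4: f_y(4, y) = 6*y**2 - 30*y + 36; vanishes at y ∈ {2, 3}. (4, 2): f_x = -48 ≠ 0; (4, 3): f_x = -49 ≠ 0.
Only singular point on the grid: (0, 2).
Classify: substitute x = 0 + u, y = 2 + v and expand: f = -u**3 - u*v**2 + 2*v**3 + v**2.
No constant or linear terms (consistent with a singular point). Quadratic part: v**2. Cubic part: -u**3 - u*v**2 + 2*v**3.
The quadratic part v**2 is a perfect square, so there is a single (double) tangent line v = 0, i.e. y = 2. Restricting the cubic part to that line (v = 0) leaves -u**3 ≠ 0, so f is not divisible by v and the branch is v² ≈ u**3 to lowest order — this is a cusp.
Classification: cusp.


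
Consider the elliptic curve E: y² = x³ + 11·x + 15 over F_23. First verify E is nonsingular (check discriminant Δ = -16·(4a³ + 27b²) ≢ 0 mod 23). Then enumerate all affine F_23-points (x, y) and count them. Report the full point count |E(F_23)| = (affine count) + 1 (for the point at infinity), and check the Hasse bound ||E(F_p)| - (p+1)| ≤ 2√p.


Affine points = {(1, 2), (1, 21), (3, 11), (3, 12), (4, 10), (4, 13), (11, 8), (11, 15), (12, 9), (12, 14), (13, 3), (13, 20), (15, 6), (15, 17), (16, 3), (16, 20), (17, 3), (17, 20), (20, 1), (20, 22), (21, 10), (21, 13), (22, 7), (22, 16)}; affine count = 24; |E(F_23)| = 25.

Discriminant check: Δ ∝ 4a³ + 27b² = 4·11³ + 27·15² = 4·1331 + 27·225 ≡ 14 (mod 23). Nonzero ⇒ E is nonsingular.
For each x ∈ F_23, compute rhs = x³ + 11·x + 15 mod 23, then count y ∈ F_23 with y² ≡ rhs.
  x = 0: rhs = 15, matching y values: none (0 points).
  x = 1: rhs = 4, matching y values: 2, 21 (2 points).
  x = 2: rhs = 22, matching y values: none (0 points).
  x = 3: rhs = 6, matching y values: 11, 12 (2 points).
  x = 4: rhs = 8, matching y values: 10, 13 (2 points).
  x = 5: rhs = 11, matching y values: none (0 points).
  x = 6: rhs = 21, matching y values: none (0 points).
  x = 7: rhs = 21, matching y values: none (0 points).
  x = 8: rhs = 17, matching y values: none (0 points).
  x = 9: rhs = 15, matching y values: none (0 points).
  x = 10: rhs = 21, matching y values: none (0 points).
  x = 11: rhs = 18, matching y values: 8, 15 (2 points).
  x = 12: rhs = 12, matching y values: 9, 14 (2 points).
  x = 13: rhs = 9, matching y values: 3, 20 (2 points).
  x = 14: rhs = 15, matching y values: none (0 points).
  x = 15: rhs = 13, matching y values: 6, 17 (2 points).
  x = 16: rhs = 9, matching y values: 3, 20 (2 points).
  x = 17: rhs = 9, matching y values: 3, 20 (2 points).
  x = 18: rhs = 19, matching y values: none (0 points).
  x = 19: rhs = 22, matching y values: none (0 points).
  x = 20: rhs = 1, matching y values: 1, 22 (2 points).
  x = 21: rhs = 8, matching y values: 10, 13 (2 points).
  x = 22: rhs = 3, matching y values: 7, 16 (2 points).
Total affine count: 24.
Full point count |E(F_23)| = 24 + 1 = 25.
Hasse bound: |25 − (23+1)| = |1| = 1 ≤ 2√23 ≈ 9.5917 ✓.


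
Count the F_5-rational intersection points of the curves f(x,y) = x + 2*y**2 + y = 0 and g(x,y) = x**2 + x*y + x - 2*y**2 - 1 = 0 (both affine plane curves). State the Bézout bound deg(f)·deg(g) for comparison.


Common zeros: {(2, 1)}; count = 1; Bézout bound = 4.

deg(f) = 2, deg(g) = 2, so Bézout bound = 4.
Scan x ∈ F_5. For each x, list the y ∈ F_5 with f(x, y) ≡ 0 and those with g(x, y) ≡ 0 (mod 5); the common zeros in that column are the intersection.
  x = 0: f ≡ 0 at y ∈ {0, 2}; g ≡ 0 at y ∈ ∅; common: ∅.
  x = 1: f ≡ 0 at y ∈ ∅; g ≡ 0 at y ∈ {1, 2}; common: ∅.
  x = 2: f ≡ 0 at y ∈ {1}; g ≡ 0 at y ∈ {0, 1}; common: {1}.
  x = 3: f ≡ 0 at y ∈ ∅; g ≡ 0 at y ∈ ∅; common: ∅.
  x = 4: f ≡ 0 at y ∈ {3, 4}; g ≡ 0 at y ∈ ∅; common: ∅.
Collecting: common zeros = {(2, 1)}, so the count is 1.
Comparison with the Bézout bound: 1 ≤ 4 = deg(f)·deg(g), as expected for curves with no common component (the affine F_5-count falls short of the bound because intersections may lie at infinity, over extension fields, or carry multiplicity).


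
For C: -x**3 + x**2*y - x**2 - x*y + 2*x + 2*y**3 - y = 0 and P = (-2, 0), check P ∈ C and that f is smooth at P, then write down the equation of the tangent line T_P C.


Tangent line at P: -6*x + 5*y - 12 = 0.

Step 1: f(-2, 0) = 0, so P lies on C.
Step 2: partial derivatives
  f_x(x, y) = -3*x**2 + 2*x*y - 2*x - y + 2, f_y(x, y) = x**2 - x + 6*y**2 - 1.
  f_x(P) = -6, f_y(P) = 5 (gradient nonzero, so P is smooth).
Step 3: tangent line at P: -6·(x − -2) + 5·(y − 0) = 0.
Expanding: -6*x + 5*y - 12 = 0.


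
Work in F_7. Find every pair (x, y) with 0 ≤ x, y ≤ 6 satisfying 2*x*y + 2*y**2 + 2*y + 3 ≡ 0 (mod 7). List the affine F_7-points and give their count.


Affine F_7-points: {(0, 1), (0, 5), (5, 2), (5, 6), (6, 3), (6, 4)}; count = 6.

For each of the 49 pairs (x, y) ∈ F_7², evaluate f(x, y) mod 7. Record the zeros.
  x = 0: [0↦3, 1↦0, 2↦1, 3↦6, 4↦1, 5↦0, 6↦3]  zeros at y ∈ {1, 5}
  x = 1: [0↦3, 1↦2, 2↦5, 3↦5, 4↦2, 5↦3, 6↦1]  zeros at y ∈ ∅
  x = 2: [0↦3, 1↦4, 2↦2, 3↦4, 4↦3, 5↦6, 6↦6]  zeros at y ∈ ∅
  x = 3: [0↦3, 1↦6, 2↦6, 3↦3, 4↦4, 5↦2, 6↦4]  zeros at y ∈ ∅
  x = 4: [0↦3, 1↦1, 2↦3, 3↦2, 4↦5, 5↦5, 6↦2]  zeros at y ∈ ∅
  x = 5: [0↦3, 1↦3, 2↦0, 3↦1, 4↦6, 5↦1, 6↦0]  zeros at y ∈ {2, 6}
  x = 6: [0↦3, 1↦5, 2↦4, 3↦0, 4↦0, 5↦4, 6↦5]  zeros at y ∈ {3, 4}
Collecting zeros: affine points = {(0, 1), (0, 5), (5, 2), (5, 6), (6, 3), (6, 4)}.
Total count |C(F_7)_aff| = 6.
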